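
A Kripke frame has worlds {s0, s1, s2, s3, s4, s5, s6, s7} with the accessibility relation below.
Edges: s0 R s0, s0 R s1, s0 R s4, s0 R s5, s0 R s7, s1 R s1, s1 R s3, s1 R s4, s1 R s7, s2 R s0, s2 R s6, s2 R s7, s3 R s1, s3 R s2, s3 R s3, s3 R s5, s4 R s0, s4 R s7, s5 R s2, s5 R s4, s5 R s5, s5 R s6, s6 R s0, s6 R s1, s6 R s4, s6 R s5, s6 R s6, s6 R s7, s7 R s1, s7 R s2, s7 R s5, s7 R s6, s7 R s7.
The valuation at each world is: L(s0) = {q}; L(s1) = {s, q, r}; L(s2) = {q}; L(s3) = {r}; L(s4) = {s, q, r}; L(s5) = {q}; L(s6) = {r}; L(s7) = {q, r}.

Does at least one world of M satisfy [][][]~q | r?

Let φ = [][][]~q | r. Evaluate φ at each world:
  s0 (successors {s0, s1, s4, s5, s7}): φ is false.
  s1 (successors {s1, s3, s4, s7}): φ is true.
  s2 (successors {s0, s6, s7}): φ is false.
  s3 (successors {s1, s2, s3, s5}): φ is true.
  s4 (successors {s0, s7}): φ is true.
  s5 (successors {s2, s4, s5, s6}): φ is false.
  s6 (successors {s0, s1, s4, s5, s6, s7}): φ is true.
  s7 (successors {s1, s2, s5, s6, s7}): φ is true.
Detail at s1 (witness):
  At s1: [][][]~q is false, r is true, so [][][]~q | r is true.
    At s1: [][][]~q requires [][]~q at every successor {s1, s3, s4, s7}.
      [][]~q fails at s1, so [][][]~q is false at s1.

Yes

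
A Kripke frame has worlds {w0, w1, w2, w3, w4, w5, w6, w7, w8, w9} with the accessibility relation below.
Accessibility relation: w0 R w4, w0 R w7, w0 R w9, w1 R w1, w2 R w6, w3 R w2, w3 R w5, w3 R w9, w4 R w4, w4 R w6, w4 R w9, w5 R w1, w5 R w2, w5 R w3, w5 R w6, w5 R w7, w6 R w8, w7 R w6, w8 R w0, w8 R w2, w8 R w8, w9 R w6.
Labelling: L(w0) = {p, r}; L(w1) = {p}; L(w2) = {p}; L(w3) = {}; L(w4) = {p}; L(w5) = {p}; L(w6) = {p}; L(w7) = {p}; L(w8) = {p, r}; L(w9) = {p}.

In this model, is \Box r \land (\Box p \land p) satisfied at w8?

No

At w8: \Box r is false, \Box p \land p is true, so \Box r \land (\Box p \land p) is false.
  At w8: \Box r requires r at every successor {w0, w2, w8}.
    r fails at w2, so \Box r is false at w8.
  At w8: \Box p is true, p is true, so \Box p \land p is true.
    At w8: \Box p requires p at every successor {w0, w2, w8}.
      At w0: p is true.
      At w2: p is true.
      At w8: p is true.
    So \Box p is true at w8.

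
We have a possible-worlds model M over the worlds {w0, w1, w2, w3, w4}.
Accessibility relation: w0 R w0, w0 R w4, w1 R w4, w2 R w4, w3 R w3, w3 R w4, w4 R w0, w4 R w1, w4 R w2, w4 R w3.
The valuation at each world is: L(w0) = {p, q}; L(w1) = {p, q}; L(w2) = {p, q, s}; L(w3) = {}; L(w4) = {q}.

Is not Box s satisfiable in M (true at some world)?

Let φ = not Box s. Evaluate φ at each world:
  w0 (successors {w0, w4}): φ is true.
  w1 (successors {w4}): φ is true.
  w2 (successors {w4}): φ is true.
  w3 (successors {w3, w4}): φ is true.
  w4 (successors {w0, w1, w2, w3}): φ is true.
Detail at w0 (witness):
  At w0: Box s is false, so not Box s is true.
    At w0: Box s requires s at every successor {w0, w4}.
      s fails at w0, so Box s is false at w0.

Yes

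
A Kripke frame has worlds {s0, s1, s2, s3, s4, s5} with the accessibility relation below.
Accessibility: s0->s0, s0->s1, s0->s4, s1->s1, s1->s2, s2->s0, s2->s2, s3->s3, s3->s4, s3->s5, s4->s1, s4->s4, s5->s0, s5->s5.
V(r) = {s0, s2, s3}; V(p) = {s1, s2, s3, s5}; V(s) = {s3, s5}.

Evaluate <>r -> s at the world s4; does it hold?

At s4: <>r is false, s is false, so <>r -> s is true.
  At s4: <>r requires r at some successor in {s1, s4}.
    At s1: r is false.
    At s4: r is false.
  So <>r is false at s4.

Yes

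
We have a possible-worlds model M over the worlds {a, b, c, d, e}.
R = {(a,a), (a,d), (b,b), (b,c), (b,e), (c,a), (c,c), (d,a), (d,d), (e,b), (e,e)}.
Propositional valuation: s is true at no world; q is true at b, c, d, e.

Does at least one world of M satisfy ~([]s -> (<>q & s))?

No

Let φ = ~([]s -> (<>q & s)). Evaluate φ at each world:
  a (successors {a, d}): φ is false.
  b (successors {b, c, e}): φ is false.
  c (successors {a, c}): φ is false.
  d (successors {a, d}): φ is false.
  e (successors {b, e}): φ is false.
For instance, at c:
  At c: []s -> (<>q & s) is true, so ~([]s -> (<>q & s)) is false.
    At c: []s is false, <>q & s is false, so []s -> (<>q & s) is true.
      At c: []s requires s at every successor {a, c}.
        s fails at a, so []s is false at c.
      At c: <>q is true, s is false, so <>q & s is false.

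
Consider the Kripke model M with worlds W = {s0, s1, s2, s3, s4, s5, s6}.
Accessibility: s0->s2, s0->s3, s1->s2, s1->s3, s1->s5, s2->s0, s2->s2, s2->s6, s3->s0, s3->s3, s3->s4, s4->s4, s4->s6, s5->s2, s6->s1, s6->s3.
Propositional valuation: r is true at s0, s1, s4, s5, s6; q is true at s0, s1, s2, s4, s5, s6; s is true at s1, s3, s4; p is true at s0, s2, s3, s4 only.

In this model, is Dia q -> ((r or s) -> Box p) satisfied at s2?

At s2: Dia q is true, (r or s) -> Box p is true, so Dia q -> ((r or s) -> Box p) is true.
  At s2: Dia q requires q at some successor in {s0, s2, s6}.
    q holds at s0, so Dia q is true at s2.
  At s2: r or s is false, Box p is false, so (r or s) -> Box p is true.
    At s2: Box p requires p at every successor {s0, s2, s6}.
      p fails at s6, so Box p is false at s2.

Yes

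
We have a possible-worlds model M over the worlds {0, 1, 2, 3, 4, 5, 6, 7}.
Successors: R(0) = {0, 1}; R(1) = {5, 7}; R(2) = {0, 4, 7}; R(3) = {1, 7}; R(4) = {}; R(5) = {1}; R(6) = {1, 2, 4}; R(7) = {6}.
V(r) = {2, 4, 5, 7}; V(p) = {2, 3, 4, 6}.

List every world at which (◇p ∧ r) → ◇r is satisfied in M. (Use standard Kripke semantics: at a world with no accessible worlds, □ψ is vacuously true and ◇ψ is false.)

Let φ = (◇p ∧ r) → ◇r. Evaluate φ at each world:
  0 (successors {0, 1}): φ is true.
  1 (successors {5, 7}): φ is true.
  2 (successors {0, 4, 7}): φ is true.
  3 (successors {1, 7}): φ is true.
  4 (successors ∅): φ is true.
  5 (successors {1}): φ is true.
  6 (successors {1, 2, 4}): φ is true.
  7 (successors {6}): φ is false.
For instance, at 3:
  At 3: ◇p ∧ r is false, ◇r is true, so (◇p ∧ r) → ◇r is true.
    At 3: ◇p is false, r is false, so ◇p ∧ r is false.
      At 3: ◇p requires p at some successor in {1, 7}.
        At 1: p is false.
        At 7: p is false.
      So ◇p is false at 3.
    At 3: ◇r requires r at some successor in {1, 7}.
      r holds at 7, so ◇r is true at 3.
Satisfying worlds: {0, 1, 2, 3, 4, 5, 6}

0, 1, 2, 3, 4, 5, 6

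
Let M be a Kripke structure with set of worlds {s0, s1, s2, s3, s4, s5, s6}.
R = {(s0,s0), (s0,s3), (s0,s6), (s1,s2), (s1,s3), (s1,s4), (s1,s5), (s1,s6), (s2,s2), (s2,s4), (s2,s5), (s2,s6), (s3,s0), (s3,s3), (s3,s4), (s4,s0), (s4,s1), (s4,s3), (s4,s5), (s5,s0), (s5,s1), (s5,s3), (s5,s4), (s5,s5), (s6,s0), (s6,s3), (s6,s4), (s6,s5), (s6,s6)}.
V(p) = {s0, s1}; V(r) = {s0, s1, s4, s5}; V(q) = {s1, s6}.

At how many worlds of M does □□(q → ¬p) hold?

Recall that □ψ holds at a world iff ψ holds at every accessible world, and ◇ψ holds iff ψ holds at some accessible world.
Let φ = □□(q → ¬p). Evaluate φ at each world:
  s0 (successors {s0, s3, s6}): φ is true.
  s1 (successors {s2, s3, s4, s5, s6}): φ is false.
  s2 (successors {s2, s4, s5, s6}): φ is false.
  s3 (successors {s0, s3, s4}): φ is false.
  s4 (successors {s0, s1, s3, s5}): φ is false.
  s5 (successors {s0, s1, s3, s4, s5}): φ is false.
  s6 (successors {s0, s3, s4, s5, s6}): φ is false.
For instance, at s0:
  At s0: □□(q → ¬p) requires □(q → ¬p) at every successor {s0, s3, s6}.
      At s0: □(q → ¬p) requires q → ¬p at every successor {s0, s3, s6}.
        At s0: q → ¬p is true.
        At s3: q → ¬p is true.
        At s6: q → ¬p is true.
      So □(q → ¬p) is true at s0.
      At s3: □(q → ¬p) requires q → ¬p at every successor {s0, s3, s4}.
        At s0: q → ¬p is true.
        At s3: q → ¬p is true.
        At s4: q → ¬p is true.
      So □(q → ¬p) is true at s3.
      At s6: □(q → ¬p) requires q → ¬p at every successor {s0, s3, s4, s5, s6}.
        At s0: q → ¬p is true.
        At s3: q → ¬p is true.
        At s4: q → ¬p is true.
        At s5: q → ¬p is true.
        At s6: q → ¬p is true.
      So □(q → ¬p) is true at s6.
  So □□(q → ¬p) is true at s0.
Satisfying worlds: {s0}

1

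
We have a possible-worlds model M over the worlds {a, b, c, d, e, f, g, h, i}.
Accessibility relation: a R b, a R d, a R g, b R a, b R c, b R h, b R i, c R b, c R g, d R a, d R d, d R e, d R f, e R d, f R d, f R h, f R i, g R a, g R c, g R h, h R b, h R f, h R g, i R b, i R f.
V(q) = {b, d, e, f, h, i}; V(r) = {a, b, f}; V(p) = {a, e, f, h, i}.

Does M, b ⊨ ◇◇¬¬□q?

Recall that □ψ holds at a world iff ψ holds at every accessible world, and ◇ψ holds iff ψ holds at some accessible world.
At b: ◇◇¬¬□q requires ◇¬¬□q at some successor in {a, c, h, i}.
  ◇¬¬□q holds at h, so ◇◇¬¬□q is true at b.
    At h: ◇¬¬□q requires ¬¬□q at some successor in {b, f, g}.
      ¬¬□q holds at f, so ◇¬¬□q is true at h.

Yes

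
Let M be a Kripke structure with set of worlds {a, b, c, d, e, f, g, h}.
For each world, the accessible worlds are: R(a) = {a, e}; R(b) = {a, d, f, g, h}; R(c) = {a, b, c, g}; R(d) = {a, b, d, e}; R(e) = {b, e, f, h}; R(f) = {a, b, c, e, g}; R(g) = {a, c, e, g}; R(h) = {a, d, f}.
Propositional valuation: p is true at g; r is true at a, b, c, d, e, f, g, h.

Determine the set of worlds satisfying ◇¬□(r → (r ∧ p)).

Let φ = ◇¬□(r → (r ∧ p)). Evaluate φ at each world:
  a (successors {a, e}): φ is true.
  b (successors {a, d, f, g, h}): φ is true.
  c (successors {a, b, c, g}): φ is true.
  d (successors {a, b, d, e}): φ is true.
  e (successors {b, e, f, h}): φ is true.
  f (successors {a, b, c, e, g}): φ is true.
  g (successors {a, c, e, g}): φ is true.
  h (successors {a, d, f}): φ is true.
For instance, at f:
  At f: ◇¬□(r → (r ∧ p)) requires ¬□(r → (r ∧ p)) at some successor in {a, b, c, e, g}.
    ¬□(r → (r ∧ p)) holds at a, so ◇¬□(r → (r ∧ p)) is true at f.
      At a: □(r → (r ∧ p)) is false, so ¬□(r → (r ∧ p)) is true.
Satisfying worlds: {a, b, c, d, e, f, g, h}

a, b, c, d, e, f, g, h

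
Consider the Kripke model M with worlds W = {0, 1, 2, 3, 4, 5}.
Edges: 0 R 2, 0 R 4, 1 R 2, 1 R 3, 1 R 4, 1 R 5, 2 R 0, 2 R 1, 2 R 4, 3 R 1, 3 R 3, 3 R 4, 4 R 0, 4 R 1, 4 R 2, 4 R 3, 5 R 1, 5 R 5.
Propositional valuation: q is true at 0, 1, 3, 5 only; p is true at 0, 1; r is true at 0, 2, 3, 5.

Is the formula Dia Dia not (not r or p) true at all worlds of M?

Let φ = Dia Dia not (not r or p). Evaluate φ at each world:
  0 (successors {2, 4}): φ is true.
  1 (successors {2, 3, 4, 5}): φ is true.
  2 (successors {0, 1, 4}): φ is true.
  3 (successors {1, 3, 4}): φ is true.
  4 (successors {0, 1, 2, 3}): φ is true.
  5 (successors {1, 5}): φ is true.
For instance, at 2:
  At 2: Dia Dia not (not r or p) requires Dia not (not r or p) at some successor in {0, 1, 4}.
    Dia not (not r or p) holds at 0, so Dia Dia not (not r or p) is true at 2.
      At 0: Dia not (not r or p) requires not (not r or p) at some successor in {2, 4}.
        not (not r or p) holds at 2, so Dia not (not r or p) is true at 0.

Yes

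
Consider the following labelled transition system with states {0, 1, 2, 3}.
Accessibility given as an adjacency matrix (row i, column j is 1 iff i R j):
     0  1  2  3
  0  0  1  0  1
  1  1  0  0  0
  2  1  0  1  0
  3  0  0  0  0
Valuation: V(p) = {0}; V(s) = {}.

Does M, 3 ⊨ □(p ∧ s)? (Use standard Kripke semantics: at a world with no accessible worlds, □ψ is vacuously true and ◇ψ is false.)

Yes

Recall that □ψ holds at a world iff ψ holds at every accessible world, and ◇ψ holds iff ψ holds at some accessible world.
At 3: no accessible worlds, so □(p ∧ s) holds vacuously.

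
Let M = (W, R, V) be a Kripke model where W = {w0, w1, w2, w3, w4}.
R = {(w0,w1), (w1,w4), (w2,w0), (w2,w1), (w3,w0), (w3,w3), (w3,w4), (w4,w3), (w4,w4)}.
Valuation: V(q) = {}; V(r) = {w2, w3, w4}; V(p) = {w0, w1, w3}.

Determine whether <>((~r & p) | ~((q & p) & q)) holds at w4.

At w4: <>((~r & p) | ~((q & p) & q)) requires (~r & p) | ~((q & p) & q) at some successor in {w3, w4}.
  (~r & p) | ~((q & p) & q) holds at w3, so <>((~r & p) | ~((q & p) & q)) is true at w4.

Yes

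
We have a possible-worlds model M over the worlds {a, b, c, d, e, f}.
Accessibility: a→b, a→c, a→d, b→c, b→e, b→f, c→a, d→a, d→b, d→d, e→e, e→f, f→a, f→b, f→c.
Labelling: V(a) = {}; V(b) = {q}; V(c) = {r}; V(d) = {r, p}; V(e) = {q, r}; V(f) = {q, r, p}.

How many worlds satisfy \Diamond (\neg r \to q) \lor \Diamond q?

Recall that \Diamond ψ holds at a world iff ψ holds at some accessible world.
Let φ = \Diamond (\neg r \to q) \lor \Diamond q. Evaluate φ at each world:
  a (successors {b, c, d}): φ is true.
  b (successors {c, e, f}): φ is true.
  c (successors {a}): φ is false.
  d (successors {a, b, d}): φ is true.
  e (successors {e, f}): φ is true.
  f (successors {a, b, c}): φ is true.
For instance, at d:
  At d: \Diamond (\neg r \to q) is true, \Diamond q is true, so \Diamond (\neg r \to q) \lor \Diamond q is true.
    At d: \Diamond (\neg r \to q) requires \neg r \to q at some successor in {a, b, d}.
      \neg r \to q holds at b, so \Diamond (\neg r \to q) is true at d.
    At d: \Diamond q requires q at some successor in {a, b, d}.
      q holds at b, so \Diamond q is true at d.
Satisfying worlds: {a, b, d, e, f}

5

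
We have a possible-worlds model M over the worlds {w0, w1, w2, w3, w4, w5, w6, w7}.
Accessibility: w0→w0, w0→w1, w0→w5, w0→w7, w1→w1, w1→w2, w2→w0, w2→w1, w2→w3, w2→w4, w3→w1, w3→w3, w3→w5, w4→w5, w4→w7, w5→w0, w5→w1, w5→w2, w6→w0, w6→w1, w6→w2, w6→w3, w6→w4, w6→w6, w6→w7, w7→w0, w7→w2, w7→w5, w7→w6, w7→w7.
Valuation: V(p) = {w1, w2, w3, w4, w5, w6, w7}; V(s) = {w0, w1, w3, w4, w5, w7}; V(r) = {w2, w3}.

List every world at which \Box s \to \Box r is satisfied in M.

Let φ = \Box s \to \Box r. Evaluate φ at each world:
  w0 (successors {w0, w1, w5, w7}): φ is false.
  w1 (successors {w1, w2}): φ is true.
  w2 (successors {w0, w1, w3, w4}): φ is false.
  w3 (successors {w1, w3, w5}): φ is false.
  w4 (successors {w5, w7}): φ is false.
  w5 (successors {w0, w1, w2}): φ is true.
  w6 (successors {w0, w1, w2, w3, w4, w6, w7}): φ is true.
  w7 (successors {w0, w2, w5, w6, w7}): φ is true.
For instance, at w2:
  At w2: \Box s is true, \Box r is false, so \Box s \to \Box r is false.
    At w2: \Box s requires s at every successor {w0, w1, w3, w4}.
      At w0: s is true.
      At w1: s is true.
      At w3: s is true.
      At w4: s is true.
    So \Box s is true at w2.
    At w2: \Box r requires r at every successor {w0, w1, w3, w4}.
      r fails at w0, so \Box r is false at w2.
Satisfying worlds: {w1, w5, w6, w7}

w1, w5, w6, w7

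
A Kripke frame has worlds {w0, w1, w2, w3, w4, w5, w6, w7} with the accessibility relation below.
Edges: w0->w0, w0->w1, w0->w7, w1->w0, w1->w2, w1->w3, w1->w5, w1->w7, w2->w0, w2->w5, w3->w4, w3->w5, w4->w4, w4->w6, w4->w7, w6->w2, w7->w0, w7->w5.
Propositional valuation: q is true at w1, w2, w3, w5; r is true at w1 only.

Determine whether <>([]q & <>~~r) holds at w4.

At w4: <>([]q & <>~~r) requires []q & <>~~r at some successor in {w4, w6, w7}.
  At w4: []q & <>~~r is false.
  At w6: []q & <>~~r is false.
  At w7: []q & <>~~r is false.
So <>([]q & <>~~r) is false at w4.

No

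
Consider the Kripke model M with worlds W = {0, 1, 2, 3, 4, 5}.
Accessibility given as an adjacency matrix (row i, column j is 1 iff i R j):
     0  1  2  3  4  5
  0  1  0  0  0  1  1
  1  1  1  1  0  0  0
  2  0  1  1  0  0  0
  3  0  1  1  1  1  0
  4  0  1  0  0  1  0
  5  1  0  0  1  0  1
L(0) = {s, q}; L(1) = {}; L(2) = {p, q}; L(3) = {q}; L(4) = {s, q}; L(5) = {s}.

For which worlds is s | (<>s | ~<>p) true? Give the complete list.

0, 1, 3, 4, 5

Let φ = s | (<>s | ~<>p). Evaluate φ at each world:
  0 (successors {0, 4, 5}): φ is true.
  1 (successors {0, 1, 2}): φ is true.
  2 (successors {1, 2}): φ is false.
  3 (successors {1, 2, 3, 4}): φ is true.
  4 (successors {1, 4}): φ is true.
  5 (successors {0, 3, 5}): φ is true.
For instance, at 4:
  At 4: s is true, <>s | ~<>p is true, so s | (<>s | ~<>p) is true.
    At 4: <>s is true, ~<>p is true, so <>s | ~<>p is true.
      At 4: <>s requires s at some successor in {1, 4}.
        s holds at 4, so <>s is true at 4.
      At 4: <>p is false, so ~<>p is true.
Satisfying worlds: {0, 1, 3, 4, 5}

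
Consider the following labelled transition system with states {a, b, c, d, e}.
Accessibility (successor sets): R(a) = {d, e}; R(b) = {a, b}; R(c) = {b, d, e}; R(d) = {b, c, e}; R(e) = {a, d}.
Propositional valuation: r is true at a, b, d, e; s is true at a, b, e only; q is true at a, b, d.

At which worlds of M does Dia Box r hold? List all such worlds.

a, b, c, d, e

Let φ = Dia Box r. Evaluate φ at each world:
  a (successors {d, e}): φ is true.
  b (successors {a, b}): φ is true.
  c (successors {b, d, e}): φ is true.
  d (successors {b, c, e}): φ is true.
  e (successors {a, d}): φ is true.
For instance, at c:
  At c: Dia Box r requires Box r at some successor in {b, d, e}.
    Box r holds at b, so Dia Box r is true at c.
      At b: Box r requires r at every successor {a, b}.
        At a: r is true.
        At b: r is true.
      So Box r is true at b.
Satisfying worlds: {a, b, c, d, e}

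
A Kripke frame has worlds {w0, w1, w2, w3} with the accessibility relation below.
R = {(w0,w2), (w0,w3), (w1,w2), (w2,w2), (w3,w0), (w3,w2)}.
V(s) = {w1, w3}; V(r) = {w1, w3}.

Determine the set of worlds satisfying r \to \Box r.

w0, w2

Let φ = r \to \Box r. Evaluate φ at each world:
  w0 (successors {w2, w3}): φ is true.
  w1 (successors {w2}): φ is false.
  w2 (successors {w2}): φ is true.
  w3 (successors {w0, w2}): φ is false.
For instance, at w0:
  At w0: r is false, \Box r is false, so r \to \Box r is true.
    At w0: \Box r requires r at every successor {w2, w3}.
      r fails at w2, so \Box r is false at w0.
Satisfying worlds: {w0, w2}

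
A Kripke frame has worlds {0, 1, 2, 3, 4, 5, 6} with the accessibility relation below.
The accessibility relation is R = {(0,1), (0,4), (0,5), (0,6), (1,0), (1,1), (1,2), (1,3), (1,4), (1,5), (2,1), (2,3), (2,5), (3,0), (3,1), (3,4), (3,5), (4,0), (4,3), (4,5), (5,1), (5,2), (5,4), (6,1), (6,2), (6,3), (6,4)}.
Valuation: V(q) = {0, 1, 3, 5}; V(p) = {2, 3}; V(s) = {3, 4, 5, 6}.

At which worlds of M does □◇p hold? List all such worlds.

Let φ = □◇p. Evaluate φ at each world:
  0 (successors {1, 4, 5, 6}): φ is true.
  1 (successors {0, 1, 2, 3, 4, 5}): φ is false.
  2 (successors {1, 3, 5}): φ is false.
  3 (successors {0, 1, 4, 5}): φ is false.
  4 (successors {0, 3, 5}): φ is false.
  5 (successors {1, 2, 4}): φ is true.
  6 (successors {1, 2, 3, 4}): φ is false.
For instance, at 2:
  At 2: □◇p requires ◇p at every successor {1, 3, 5}.
    ◇p fails at 3, so □◇p is false at 2.
      At 3: ◇p requires p at some successor in {0, 1, 4, 5}.
        At 0: p is false.
        At 1: p is false.
        At 4: p is false.
        At 5: p is false.
      So ◇p is false at 3.
Satisfying worlds: {0, 5}

0, 5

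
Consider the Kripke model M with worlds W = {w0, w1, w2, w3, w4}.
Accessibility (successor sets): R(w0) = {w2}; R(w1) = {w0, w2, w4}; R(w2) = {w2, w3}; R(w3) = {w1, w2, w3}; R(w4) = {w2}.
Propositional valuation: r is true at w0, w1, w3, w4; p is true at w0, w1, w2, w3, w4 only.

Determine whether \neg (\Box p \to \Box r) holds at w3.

Yes

At w3: \Box p \to \Box r is false, so \neg (\Box p \to \Box r) is true.
  At w3: \Box p is true, \Box r is false, so \Box p \to \Box r is false.
    At w3: \Box p requires p at every successor {w1, w2, w3}.
      At w1: p is true.
      At w2: p is true.
      At w3: p is true.
    So \Box p is true at w3.
    At w3: \Box r requires r at every successor {w1, w2, w3}.
      r fails at w2, so \Box r is false at w3.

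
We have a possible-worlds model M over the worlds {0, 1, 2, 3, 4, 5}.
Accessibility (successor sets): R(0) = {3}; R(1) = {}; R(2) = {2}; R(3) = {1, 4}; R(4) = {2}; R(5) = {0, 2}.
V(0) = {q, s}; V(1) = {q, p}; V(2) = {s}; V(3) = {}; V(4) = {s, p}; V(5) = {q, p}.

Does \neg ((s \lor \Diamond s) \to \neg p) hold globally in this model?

Let φ = \neg ((s \lor \Diamond s) \to \neg p). Evaluate φ at each world:
  0 (successors {3}): φ is false.
  1 (successors ∅): φ is false.
  2 (successors {2}): φ is false.
  3 (successors {1, 4}): φ is false.
  4 (successors {2}): φ is true.
  5 (successors {0, 2}): φ is true.
Detail at 0 (counterexample):
  At 0: (s \lor \Diamond s) \to \neg p is true, so \neg ((s \lor \Diamond s) \to \neg p) is false.
    At 0: s \lor \Diamond s is true, \neg p is true, so (s \lor \Diamond s) \to \neg p is true.
      At 0: s is true, \Diamond s is false, so s \lor \Diamond s is true.

No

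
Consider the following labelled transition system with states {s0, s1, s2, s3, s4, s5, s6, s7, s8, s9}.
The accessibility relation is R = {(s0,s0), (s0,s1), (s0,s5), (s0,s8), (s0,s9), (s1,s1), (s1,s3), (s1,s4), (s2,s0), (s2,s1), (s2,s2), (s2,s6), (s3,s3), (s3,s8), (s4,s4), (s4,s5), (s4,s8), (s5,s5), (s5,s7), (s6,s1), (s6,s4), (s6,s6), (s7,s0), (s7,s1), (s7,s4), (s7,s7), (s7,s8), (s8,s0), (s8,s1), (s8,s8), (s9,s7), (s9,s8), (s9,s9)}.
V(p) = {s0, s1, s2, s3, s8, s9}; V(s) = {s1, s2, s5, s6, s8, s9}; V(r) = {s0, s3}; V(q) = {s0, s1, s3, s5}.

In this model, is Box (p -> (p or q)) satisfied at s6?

At s6: Box (p -> (p or q)) requires p -> (p or q) at every successor {s1, s4, s6}.
  At s1: p -> (p or q) is true.
  At s4: p -> (p or q) is true.
  At s6: p -> (p or q) is true.
So Box (p -> (p or q)) is true at s6.

Yes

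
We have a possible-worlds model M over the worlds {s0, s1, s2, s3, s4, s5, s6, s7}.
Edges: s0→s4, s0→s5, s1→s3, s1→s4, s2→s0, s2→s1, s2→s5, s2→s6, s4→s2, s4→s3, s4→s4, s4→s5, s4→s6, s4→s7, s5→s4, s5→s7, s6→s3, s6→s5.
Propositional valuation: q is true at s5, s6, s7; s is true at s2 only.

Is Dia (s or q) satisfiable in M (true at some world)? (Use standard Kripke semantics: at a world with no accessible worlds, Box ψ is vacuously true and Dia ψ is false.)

Yes

Let φ = Dia (s or q). Evaluate φ at each world:
  s0 (successors {s4, s5}): φ is true.
  s1 (successors {s3, s4}): φ is false.
  s2 (successors {s0, s1, s5, s6}): φ is true.
  s3 (successors ∅): φ is false.
  s4 (successors {s2, s3, s4, s5, s6, s7}): φ is true.
  s5 (successors {s4, s7}): φ is true.
  s6 (successors {s3, s5}): φ is true.
  s7 (successors ∅): φ is false.
Detail at s0 (witness):
  At s0: Dia (s or q) requires s or q at some successor in {s4, s5}.
    s or q holds at s5, so Dia (s or q) is true at s0.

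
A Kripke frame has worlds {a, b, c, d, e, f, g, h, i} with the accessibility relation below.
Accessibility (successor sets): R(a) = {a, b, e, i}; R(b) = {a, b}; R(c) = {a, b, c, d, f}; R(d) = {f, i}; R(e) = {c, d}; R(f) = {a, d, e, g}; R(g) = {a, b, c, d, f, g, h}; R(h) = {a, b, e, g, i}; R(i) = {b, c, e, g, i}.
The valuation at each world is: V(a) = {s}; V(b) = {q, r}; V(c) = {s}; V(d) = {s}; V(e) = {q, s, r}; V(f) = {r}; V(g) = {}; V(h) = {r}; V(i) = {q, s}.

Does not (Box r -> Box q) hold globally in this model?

Let φ = not (Box r -> Box q). Evaluate φ at each world:
  a (successors {a, b, e, i}): φ is false.
  b (successors {a, b}): φ is false.
  c (successors {a, b, c, d, f}): φ is false.
  d (successors {f, i}): φ is false.
  e (successors {c, d}): φ is false.
  f (successors {a, d, e, g}): φ is false.
  g (successors {a, b, c, d, f, g, h}): φ is false.
  h (successors {a, b, e, g, i}): φ is false.
  i (successors {b, c, e, g, i}): φ is false.
Detail at a (counterexample):
  At a: Box r -> Box q is true, so not (Box r -> Box q) is false.
    At a: Box r is false, Box q is false, so Box r -> Box q is true.
      At a: Box r requires r at every successor {a, b, e, i}.
        r fails at a, so Box r is false at a.
      At a: Box q requires q at every successor {a, b, e, i}.
        q fails at a, so Box q is false at a.

No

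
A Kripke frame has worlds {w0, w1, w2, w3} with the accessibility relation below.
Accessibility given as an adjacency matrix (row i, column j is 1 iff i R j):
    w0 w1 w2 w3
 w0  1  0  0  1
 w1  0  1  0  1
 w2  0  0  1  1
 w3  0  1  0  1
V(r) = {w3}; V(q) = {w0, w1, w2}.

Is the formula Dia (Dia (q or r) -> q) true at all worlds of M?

Let φ = Dia (Dia (q or r) -> q). Evaluate φ at each world:
  w0 (successors {w0, w3}): φ is true.
  w1 (successors {w1, w3}): φ is true.
  w2 (successors {w2, w3}): φ is true.
  w3 (successors {w1, w3}): φ is true.
For instance, at w2:
  At w2: Dia (Dia (q or r) -> q) requires Dia (q or r) -> q at some successor in {w2, w3}.
    Dia (q or r) -> q holds at w2, so Dia (Dia (q or r) -> q) is true at w2.
      At w2: Dia (q or r) is true, q is true, so Dia (q or r) -> q is true.

Yes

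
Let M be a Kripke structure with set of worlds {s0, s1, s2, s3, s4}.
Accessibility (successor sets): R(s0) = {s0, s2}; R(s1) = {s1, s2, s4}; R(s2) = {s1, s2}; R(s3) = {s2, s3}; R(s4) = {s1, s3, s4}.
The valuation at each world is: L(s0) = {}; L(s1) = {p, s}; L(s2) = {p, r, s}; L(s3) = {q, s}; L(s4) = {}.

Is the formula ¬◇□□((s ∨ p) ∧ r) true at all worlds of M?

Yes

Recall that □ψ holds at a world iff ψ holds at every accessible world, and ◇ψ holds iff ψ holds at some accessible world.
Let φ = ¬◇□□((s ∨ p) ∧ r). Evaluate φ at each world:
  s0 (successors {s0, s2}): φ is true.
  s1 (successors {s1, s2, s4}): φ is true.
  s2 (successors {s1, s2}): φ is true.
  s3 (successors {s2, s3}): φ is true.
  s4 (successors {s1, s3, s4}): φ is true.
For instance, at s3:
  At s3: ◇□□((s ∨ p) ∧ r) is false, so ¬◇□□((s ∨ p) ∧ r) is true.
    At s3: ◇□□((s ∨ p) ∧ r) requires □□((s ∨ p) ∧ r) at some successor in {s2, s3}.
      At s2: □□((s ∨ p) ∧ r) is false.
      At s3: □□((s ∨ p) ∧ r) is false.
    So ◇□□((s ∨ p) ∧ r) is false at s3.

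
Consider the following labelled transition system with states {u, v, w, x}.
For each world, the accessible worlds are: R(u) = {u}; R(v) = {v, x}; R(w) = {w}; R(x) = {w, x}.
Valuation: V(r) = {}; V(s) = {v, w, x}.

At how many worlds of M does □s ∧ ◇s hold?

Let φ = □s ∧ ◇s. Evaluate φ at each world:
  u (successors {u}): φ is false.
  v (successors {v, x}): φ is true.
  w (successors {w}): φ is true.
  x (successors {w, x}): φ is true.
For instance, at u:
  At u: □s is false, ◇s is false, so □s ∧ ◇s is false.
    At u: □s requires s at every successor {u}.
      s fails at u, so □s is false at u.
    At u: ◇s requires s at some successor in {u}.
      At u: s is false.
    So ◇s is false at u.
Satisfying worlds: {v, w, x}

3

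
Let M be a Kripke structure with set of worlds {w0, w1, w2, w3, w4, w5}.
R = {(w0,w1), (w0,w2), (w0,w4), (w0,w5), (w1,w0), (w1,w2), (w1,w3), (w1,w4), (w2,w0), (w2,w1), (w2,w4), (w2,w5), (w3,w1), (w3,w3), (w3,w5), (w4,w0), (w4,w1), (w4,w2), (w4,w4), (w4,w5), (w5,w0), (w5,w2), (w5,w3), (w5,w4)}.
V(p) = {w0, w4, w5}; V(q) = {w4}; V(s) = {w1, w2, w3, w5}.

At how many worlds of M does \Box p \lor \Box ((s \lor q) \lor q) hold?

2

Let φ = \Box p \lor \Box ((s \lor q) \lor q). Evaluate φ at each world:
  w0 (successors {w1, w2, w4, w5}): φ is true.
  w1 (successors {w0, w2, w3, w4}): φ is false.
  w2 (successors {w0, w1, w4, w5}): φ is false.
  w3 (successors {w1, w3, w5}): φ is true.
  w4 (successors {w0, w1, w2, w4, w5}): φ is false.
  w5 (successors {w0, w2, w3, w4}): φ is false.
For instance, at w4:
  At w4: \Box p is false, \Box ((s \lor q) \lor q) is false, so \Box p \lor \Box ((s \lor q) \lor q) is false.
    At w4: \Box p requires p at every successor {w0, w1, w2, w4, w5}.
      p fails at w1, so \Box p is false at w4.
    At w4: \Box ((s \lor q) \lor q) requires (s \lor q) \lor q at every successor {w0, w1, w2, w4, w5}.
      (s \lor q) \lor q fails at w0, so \Box ((s \lor q) \lor q) is false at w4.
Satisfying worlds: {w0, w3}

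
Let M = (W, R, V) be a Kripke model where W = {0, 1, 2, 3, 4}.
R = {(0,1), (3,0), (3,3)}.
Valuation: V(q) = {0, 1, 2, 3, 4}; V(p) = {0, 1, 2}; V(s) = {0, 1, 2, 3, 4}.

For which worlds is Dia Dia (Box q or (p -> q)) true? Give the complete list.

Recall that Box ψ holds at a world iff ψ holds at every accessible world, and Dia ψ holds iff ψ holds at some accessible world.
Let φ = Dia Dia (Box q or (p -> q)). Evaluate φ at each world:
  0 (successors {1}): φ is false.
  1 (successors ∅): φ is false.
  2 (successors ∅): φ is false.
  3 (successors {0, 3}): φ is true.
  4 (successors ∅): φ is false.
For instance, at 3:
  At 3: Dia Dia (Box q or (p -> q)) requires Dia (Box q or (p -> q)) at some successor in {0, 3}.
    Dia (Box q or (p -> q)) holds at 0, so Dia Dia (Box q or (p -> q)) is true at 3.
      At 0: Dia (Box q or (p -> q)) requires Box q or (p -> q) at some successor in {1}.
        Box q or (p -> q) holds at 1, so Dia (Box q or (p -> q)) is true at 0.
Satisfying worlds: {3}

3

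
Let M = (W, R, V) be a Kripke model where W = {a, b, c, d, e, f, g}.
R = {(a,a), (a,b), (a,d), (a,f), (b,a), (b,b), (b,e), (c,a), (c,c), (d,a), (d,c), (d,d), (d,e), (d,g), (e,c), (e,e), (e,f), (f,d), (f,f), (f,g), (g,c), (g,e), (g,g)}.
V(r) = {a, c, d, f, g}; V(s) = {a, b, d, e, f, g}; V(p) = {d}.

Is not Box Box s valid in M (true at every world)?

Let φ = not Box Box s. Evaluate φ at each world:
  a (successors {a, b, d, f}): φ is true.
  b (successors {a, b, e}): φ is true.
  c (successors {a, c}): φ is true.
  d (successors {a, c, d, e, g}): φ is true.
  e (successors {c, e, f}): φ is true.
  f (successors {d, f, g}): φ is true.
  g (successors {c, e, g}): φ is true.
For instance, at g:
  At g: Box Box s is false, so not Box Box s is true.
    At g: Box Box s requires Box s at every successor {c, e, g}.
      Box s fails at c, so Box Box s is false at g.

Yes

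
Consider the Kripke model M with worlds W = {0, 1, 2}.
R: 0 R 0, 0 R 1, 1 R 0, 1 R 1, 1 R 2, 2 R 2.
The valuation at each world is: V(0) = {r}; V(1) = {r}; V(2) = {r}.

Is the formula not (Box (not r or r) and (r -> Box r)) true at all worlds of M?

No

Recall that Box ψ holds at a world iff ψ holds at every accessible world, and Dia ψ holds iff ψ holds at some accessible world.
Let φ = not (Box (not r or r) and (r -> Box r)). Evaluate φ at each world:
  0 (successors {0, 1}): φ is false.
  1 (successors {0, 1, 2}): φ is false.
  2 (successors {2}): φ is false.
Detail at 0 (counterexample):
  At 0: Box (not r or r) and (r -> Box r) is true, so not (Box (not r or r) and (r -> Box r)) is false.
    At 0: Box (not r or r) is true, r -> Box r is true, so Box (not r or r) and (r -> Box r) is true.
      At 0: Box (not r or r) requires not r or r at every successor {0, 1}.
        At 0: not r or r is true.
        At 1: not r or r is true.
      So Box (not r or r) is true at 0.
      At 0: r is true, Box r is true, so r -> Box r is true.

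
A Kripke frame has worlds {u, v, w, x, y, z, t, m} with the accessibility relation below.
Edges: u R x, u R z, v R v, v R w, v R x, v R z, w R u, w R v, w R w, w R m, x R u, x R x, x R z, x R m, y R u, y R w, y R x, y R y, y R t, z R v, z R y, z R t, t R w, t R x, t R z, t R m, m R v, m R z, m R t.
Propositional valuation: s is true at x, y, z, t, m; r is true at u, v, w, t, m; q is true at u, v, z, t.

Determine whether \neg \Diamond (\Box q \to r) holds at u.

No

At u: \Diamond (\Box q \to r) is true, so \neg \Diamond (\Box q \to r) is false.
  At u: \Diamond (\Box q \to r) requires \Box q \to r at some successor in {x, z}.
    \Box q \to r holds at x, so \Diamond (\Box q \to r) is true at u.
      At x: \Box q is false, r is false, so \Box q \to r is true.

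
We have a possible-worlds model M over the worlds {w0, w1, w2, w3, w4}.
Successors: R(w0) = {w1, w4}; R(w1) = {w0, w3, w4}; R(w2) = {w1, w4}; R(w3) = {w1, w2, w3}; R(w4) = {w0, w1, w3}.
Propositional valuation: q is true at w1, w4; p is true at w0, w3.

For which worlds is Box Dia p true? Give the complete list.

w0, w2

Recall that Box ψ holds at a world iff ψ holds at every accessible world, and Dia ψ holds iff ψ holds at some accessible world.
Let φ = Box Dia p. Evaluate φ at each world:
  w0 (successors {w1, w4}): φ is true.
  w1 (successors {w0, w3, w4}): φ is false.
  w2 (successors {w1, w4}): φ is true.
  w3 (successors {w1, w2, w3}): φ is false.
  w4 (successors {w0, w1, w3}): φ is false.
For instance, at w3:
  At w3: Box Dia p requires Dia p at every successor {w1, w2, w3}.
    Dia p fails at w2, so Box Dia p is false at w3.
      At w2: Dia p requires p at some successor in {w1, w4}.
        At w1: p is false.
        At w4: p is false.
      So Dia p is false at w2.
Satisfying worlds: {w0, w2}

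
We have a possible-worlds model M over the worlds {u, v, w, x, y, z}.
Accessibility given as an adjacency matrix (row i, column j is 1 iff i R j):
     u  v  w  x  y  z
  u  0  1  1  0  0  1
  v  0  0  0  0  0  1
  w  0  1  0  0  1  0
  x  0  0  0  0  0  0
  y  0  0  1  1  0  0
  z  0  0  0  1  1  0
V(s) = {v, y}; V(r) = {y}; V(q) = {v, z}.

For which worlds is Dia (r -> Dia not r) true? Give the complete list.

u, v, w, y, z

Recall that Dia ψ holds at a world iff ψ holds at some accessible world.
Let φ = Dia (r -> Dia not r). Evaluate φ at each world:
  u (successors {v, w, z}): φ is true.
  v (successors {z}): φ is true.
  w (successors {v, y}): φ is true.
  x (successors ∅): φ is false.
  y (successors {w, x}): φ is true.
  z (successors {x, y}): φ is true.
For instance, at w:
  At w: Dia (r -> Dia not r) requires r -> Dia not r at some successor in {v, y}.
    r -> Dia not r holds at v, so Dia (r -> Dia not r) is true at w.
      At v: r is false, Dia not r is true, so r -> Dia not r is true.
Satisfying worlds: {u, v, w, y, z}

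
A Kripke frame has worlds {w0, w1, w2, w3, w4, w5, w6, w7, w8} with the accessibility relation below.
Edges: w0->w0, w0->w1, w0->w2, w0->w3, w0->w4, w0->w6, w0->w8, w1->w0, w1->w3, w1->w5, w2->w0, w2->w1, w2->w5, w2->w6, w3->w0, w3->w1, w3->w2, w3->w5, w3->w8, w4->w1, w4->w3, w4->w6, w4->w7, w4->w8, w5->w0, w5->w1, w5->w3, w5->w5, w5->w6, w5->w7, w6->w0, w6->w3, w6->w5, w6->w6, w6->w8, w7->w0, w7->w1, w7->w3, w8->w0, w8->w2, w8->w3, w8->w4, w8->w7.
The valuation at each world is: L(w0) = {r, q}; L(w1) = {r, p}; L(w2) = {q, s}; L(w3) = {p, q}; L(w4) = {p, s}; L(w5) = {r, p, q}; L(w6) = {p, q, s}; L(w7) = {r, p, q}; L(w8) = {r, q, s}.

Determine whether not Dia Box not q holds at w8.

At w8: Dia Box not q is false, so not Dia Box not q is true.
  At w8: Dia Box not q requires Box not q at some successor in {w0, w2, w3, w4, w7}.
    At w0: Box not q is false.
    At w2: Box not q is false.
    At w3: Box not q is false.
    At w4: Box not q is false.
    At w7: Box not q is false.
  So Dia Box not q is false at w8.

Yes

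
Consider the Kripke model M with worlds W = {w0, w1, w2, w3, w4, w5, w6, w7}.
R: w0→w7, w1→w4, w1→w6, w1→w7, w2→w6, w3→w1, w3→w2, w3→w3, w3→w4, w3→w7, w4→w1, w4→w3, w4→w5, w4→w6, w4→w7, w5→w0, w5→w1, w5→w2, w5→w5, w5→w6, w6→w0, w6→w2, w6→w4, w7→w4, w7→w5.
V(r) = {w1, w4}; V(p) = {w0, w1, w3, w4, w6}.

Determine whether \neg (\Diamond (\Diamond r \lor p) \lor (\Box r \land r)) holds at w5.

No

At w5: \Diamond (\Diamond r \lor p) \lor (\Box r \land r) is true, so \neg (\Diamond (\Diamond r \lor p) \lor (\Box r \land r)) is false.
  At w5: \Diamond (\Diamond r \lor p) is true, \Box r \land r is false, so \Diamond (\Diamond r \lor p) \lor (\Box r \land r) is true.
    At w5: \Diamond (\Diamond r \lor p) requires \Diamond r \lor p at some successor in {w0, w1, w2, w5, w6}.
      \Diamond r \lor p holds at w0, so \Diamond (\Diamond r \lor p) is true at w5.
    At w5: \Box r is false, r is false, so \Box r \land r is false.
      At w5: \Box r requires r at every successor {w0, w1, w2, w5, w6}.
        r fails at w0, so \Box r is false at w5.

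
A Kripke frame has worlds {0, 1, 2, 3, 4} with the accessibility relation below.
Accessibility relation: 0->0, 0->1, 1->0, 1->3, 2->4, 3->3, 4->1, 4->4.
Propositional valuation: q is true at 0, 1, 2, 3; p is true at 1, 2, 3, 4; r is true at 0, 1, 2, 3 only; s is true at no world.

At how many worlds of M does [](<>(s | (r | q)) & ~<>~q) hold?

3

Recall that []ψ holds at a world iff ψ holds at every accessible world, and <>ψ holds iff ψ holds at some accessible world.
Let φ = [](<>(s | (r | q)) & ~<>~q). Evaluate φ at each world:
  0 (successors {0, 1}): φ is true.
  1 (successors {0, 3}): φ is true.
  2 (successors {4}): φ is false.
  3 (successors {3}): φ is true.
  4 (successors {1, 4}): φ is false.
For instance, at 1:
  At 1: [](<>(s | (r | q)) & ~<>~q) requires <>(s | (r | q)) & ~<>~q at every successor {0, 3}.
      At 0: <>(s | (r | q)) is true, ~<>~q is true, so <>(s | (r | q)) & ~<>~q is true.
      At 3: <>(s | (r | q)) is true, ~<>~q is true, so <>(s | (r | q)) & ~<>~q is true.
  So [](<>(s | (r | q)) & ~<>~q) is true at 1.
Satisfying worlds: {0, 1, 3}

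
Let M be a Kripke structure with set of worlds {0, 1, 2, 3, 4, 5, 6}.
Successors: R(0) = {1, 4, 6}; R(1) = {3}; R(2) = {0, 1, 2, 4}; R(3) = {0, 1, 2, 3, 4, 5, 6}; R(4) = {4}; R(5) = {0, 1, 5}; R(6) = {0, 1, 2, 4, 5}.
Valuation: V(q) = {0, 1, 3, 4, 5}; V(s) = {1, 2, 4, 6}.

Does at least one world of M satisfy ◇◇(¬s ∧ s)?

No

Let φ = ◇◇(¬s ∧ s). Evaluate φ at each world:
  0 (successors {1, 4, 6}): φ is false.
  1 (successors {3}): φ is false.
  2 (successors {0, 1, 2, 4}): φ is false.
  3 (successors {0, 1, 2, 3, 4, 5, 6}): φ is false.
  4 (successors {4}): φ is false.
  5 (successors {0, 1, 5}): φ is false.
  6 (successors {0, 1, 2, 4, 5}): φ is false.
For instance, at 3:
  At 3: ◇◇(¬s ∧ s) requires ◇(¬s ∧ s) at some successor in {0, 1, 2, 3, 4, 5, 6}.
    At 0: ◇(¬s ∧ s) is false.
    At 1: ◇(¬s ∧ s) is false.
    At 2: ◇(¬s ∧ s) is false.
    At 3: ◇(¬s ∧ s) is false.
    At 4: ◇(¬s ∧ s) is false.
    At 5: ◇(¬s ∧ s) is false.
    At 6: ◇(¬s ∧ s) is false.
  So ◇◇(¬s ∧ s) is false at 3.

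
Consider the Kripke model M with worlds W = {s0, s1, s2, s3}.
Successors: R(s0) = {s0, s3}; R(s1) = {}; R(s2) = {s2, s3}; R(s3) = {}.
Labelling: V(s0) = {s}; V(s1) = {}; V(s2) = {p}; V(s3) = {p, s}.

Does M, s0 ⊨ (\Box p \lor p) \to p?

Yes

At s0: \Box p \lor p is false, p is false, so (\Box p \lor p) \to p is true.
  At s0: \Box p is false, p is false, so \Box p \lor p is false.
    At s0: \Box p requires p at every successor {s0, s3}.
      p fails at s0, so \Box p is false at s0.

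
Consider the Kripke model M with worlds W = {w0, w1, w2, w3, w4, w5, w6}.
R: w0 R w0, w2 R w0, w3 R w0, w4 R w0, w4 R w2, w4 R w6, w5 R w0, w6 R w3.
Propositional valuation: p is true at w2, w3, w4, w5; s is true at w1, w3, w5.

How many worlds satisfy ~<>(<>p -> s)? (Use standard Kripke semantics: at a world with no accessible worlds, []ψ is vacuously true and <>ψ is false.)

Let φ = ~<>(<>p -> s). Evaluate φ at each world:
  w0 (successors {w0}): φ is false.
  w1 (successors ∅): φ is true.
  w2 (successors {w0}): φ is false.
  w3 (successors {w0}): φ is false.
  w4 (successors {w0, w2, w6}): φ is false.
  w5 (successors {w0}): φ is false.
  w6 (successors {w3}): φ is false.
For instance, at w4:
  At w4: <>(<>p -> s) is true, so ~<>(<>p -> s) is false.
    At w4: <>(<>p -> s) requires <>p -> s at some successor in {w0, w2, w6}.
      <>p -> s holds at w0, so <>(<>p -> s) is true at w4.
Satisfying worlds: {w1}

1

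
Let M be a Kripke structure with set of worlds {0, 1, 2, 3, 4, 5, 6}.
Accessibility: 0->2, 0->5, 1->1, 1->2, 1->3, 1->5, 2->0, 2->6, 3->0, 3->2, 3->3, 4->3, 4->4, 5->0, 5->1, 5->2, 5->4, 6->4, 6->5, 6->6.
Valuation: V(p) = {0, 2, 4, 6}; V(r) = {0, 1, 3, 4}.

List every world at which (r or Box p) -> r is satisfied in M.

Let φ = (r or Box p) -> r. Evaluate φ at each world:
  0 (successors {2, 5}): φ is true.
  1 (successors {1, 2, 3, 5}): φ is true.
  2 (successors {0, 6}): φ is false.
  3 (successors {0, 2, 3}): φ is true.
  4 (successors {3, 4}): φ is true.
  5 (successors {0, 1, 2, 4}): φ is true.
  6 (successors {4, 5, 6}): φ is true.
For instance, at 1:
  At 1: r or Box p is true, r is true, so (r or Box p) -> r is true.
    At 1: r is true, Box p is false, so r or Box p is true.
      At 1: Box p requires p at every successor {1, 2, 3, 5}.
        p fails at 1, so Box p is false at 1.
Satisfying worlds: {0, 1, 3, 4, 5, 6}

0, 1, 3, 4, 5, 6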